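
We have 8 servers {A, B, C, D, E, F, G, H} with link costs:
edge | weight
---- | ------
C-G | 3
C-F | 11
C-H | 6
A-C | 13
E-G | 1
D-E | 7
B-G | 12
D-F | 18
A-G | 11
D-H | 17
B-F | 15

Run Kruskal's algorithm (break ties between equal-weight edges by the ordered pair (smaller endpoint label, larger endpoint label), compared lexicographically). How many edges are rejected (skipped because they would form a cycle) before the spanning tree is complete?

0

Kruskal's algorithm — process edges by increasing weight (ties by edge label):
E-G (1): add — endpoints in different components.
C-G (3): add — endpoints in different components.
C-H (6): add — endpoints in different components.
D-E (7): add — endpoints in different components.
A-G (11): add — endpoints in different components.
C-F (11): add — endpoints in different components.
B-G (12): add — endpoints in different components.
Edges rejected before the tree was complete: 0.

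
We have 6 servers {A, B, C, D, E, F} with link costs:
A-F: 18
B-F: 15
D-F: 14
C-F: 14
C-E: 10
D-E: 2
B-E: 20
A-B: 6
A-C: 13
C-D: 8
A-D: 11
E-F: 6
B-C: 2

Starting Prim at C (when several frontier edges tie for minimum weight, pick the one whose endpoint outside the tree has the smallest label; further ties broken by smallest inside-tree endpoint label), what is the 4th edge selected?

Prim, starting at C.
Step 1: frontier [B-C 2, C-D 8, C-E 10, A-C 13, C-F 14] → take B-C (2); add B.
Step 2: frontier [A-B 6, B-F 15, B-E 20, C-D 8, C-E 10, A-C 13, C-F 14] → take A-B (6); add A.
Step 3: frontier [A-D 11, A-F 18, B-F 15, B-E 20, C-D 8, C-E 10, C-F 14] → take C-D (8); add D.
Step 4: frontier [A-F 18, B-F 15, B-E 20, C-E 10, C-F 14, D-E 2, D-F 14] → take D-E (2); add E.
Step 5: frontier [A-F 18, B-F 15, C-F 14, D-F 14, E-F 6] → take E-F (6); add F.
The 4th edge added is D-E.

D-E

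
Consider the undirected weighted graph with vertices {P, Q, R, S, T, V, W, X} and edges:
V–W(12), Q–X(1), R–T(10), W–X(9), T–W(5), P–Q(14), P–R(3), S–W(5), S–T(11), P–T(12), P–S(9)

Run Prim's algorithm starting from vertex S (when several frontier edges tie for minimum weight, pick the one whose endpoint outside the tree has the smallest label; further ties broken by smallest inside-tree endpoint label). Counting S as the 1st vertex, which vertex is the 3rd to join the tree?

Prim, starting at S.
Step 1: cheapest edge leaving the tree is S–W (5); add W.
Step 2: cheapest edge leaving the tree is T–W (5); add T.
Step 3: cheapest edge leaving the tree is P–S (9); add P.
Step 4: cheapest edge leaving the tree is P–R (3); add R.
Step 5: cheapest edge leaving the tree is W–X (9); add X.
Step 6: cheapest edge leaving the tree is Q–X (1); add Q.
Step 7: cheapest edge leaving the tree is V–W (12); add V.
Vertex order: S, W, T, P, R, X, Q, V. The 3rd vertex is T.

T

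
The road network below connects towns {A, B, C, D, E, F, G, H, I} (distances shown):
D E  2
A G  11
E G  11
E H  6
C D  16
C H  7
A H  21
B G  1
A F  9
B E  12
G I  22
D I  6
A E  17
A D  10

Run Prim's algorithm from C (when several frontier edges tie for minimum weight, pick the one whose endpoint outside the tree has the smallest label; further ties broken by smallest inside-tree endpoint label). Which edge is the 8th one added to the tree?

Prim, starting at C.
Step 1: frontier [C H 7, C D 16] → take C H (7); add H.
Step 2: frontier [C D 16, E H 6, A H 21] → take E H (6); add E.
Step 3: frontier [C D 16, D E 2, E G 11, B E 12, A E 17, A H 21] → take D E (2); add D.
Step 4: frontier [D I 6, A D 10, E G 11, B E 12, A E 17, A H 21] → take D I (6); add I.
Step 5: frontier [A D 10, E G 11, B E 12, A E 17, A H 21, G I 22] → take A D (10); add A.
Step 6: frontier [A F 9, A G 11, E G 11, B E 12, G I 22] → take A F (9); add F.
Step 7: frontier [A G 11, E G 11, B E 12, G I 22] → take A G (11); add G.
Step 8: frontier [B E 12, B G 1] → take B G (1); add B.
The 8th edge added is B G.

B-G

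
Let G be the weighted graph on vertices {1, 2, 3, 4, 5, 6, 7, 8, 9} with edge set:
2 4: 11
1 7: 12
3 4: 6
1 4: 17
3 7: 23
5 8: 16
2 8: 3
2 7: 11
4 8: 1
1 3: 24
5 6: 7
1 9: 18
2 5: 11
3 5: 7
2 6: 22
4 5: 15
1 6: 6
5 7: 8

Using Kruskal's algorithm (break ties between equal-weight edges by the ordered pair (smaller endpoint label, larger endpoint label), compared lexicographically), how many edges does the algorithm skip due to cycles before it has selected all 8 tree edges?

Kruskal's algorithm — process edges by increasing weight (ties by edge label):
4 8 (1): add — endpoints in different components.
2 8 (3): add — endpoints in different components.
1 6 (6): add — endpoints in different components.
3 4 (6): add — endpoints in different components.
3 5 (7): add — endpoints in different components.
5 6 (7): add — endpoints in different components.
5 7 (8): add — endpoints in different components.
2 4 (11): skip — 2 and 4 already connected.
2 5 (11): skip — 2 and 5 already connected.
2 7 (11): skip — 2 and 7 already connected.
1 7 (12): skip — 1 and 7 already connected.
4 5 (15): skip — 4 and 5 already connected.
5 8 (16): skip — 5 and 8 already connected.
1 4 (17): skip — 1 and 4 already connected.
1 9 (18): add — endpoints in different components.
Edges rejected before the tree was complete: 7.

7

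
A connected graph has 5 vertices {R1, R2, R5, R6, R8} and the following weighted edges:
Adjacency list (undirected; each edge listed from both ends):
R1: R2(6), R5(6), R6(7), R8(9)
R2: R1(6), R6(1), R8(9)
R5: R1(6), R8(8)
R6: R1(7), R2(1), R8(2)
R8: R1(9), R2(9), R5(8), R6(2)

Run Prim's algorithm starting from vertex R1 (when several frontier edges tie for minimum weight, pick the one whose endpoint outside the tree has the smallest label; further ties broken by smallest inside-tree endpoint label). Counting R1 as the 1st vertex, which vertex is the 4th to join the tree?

R8

Prim's algorithm from R1:
Step 1: frontier [R1–R2 6, R1–R5 6, R1–R6 7, R1–R8 9] → take R1–R2 (6); add R2.
Step 2: frontier [R1–R5 6, R1–R6 7, R1–R8 9, R2–R6 1, R2–R8 9] → take R2–R6 (1); add R6.
Step 3: frontier [R1–R5 6, R1–R8 9, R2–R8 9, R6–R8 2] → take R6–R8 (2); add R8.
Step 4: frontier [R1–R5 6, R5–R8 8] → take R1–R5 (6); add R5.
Vertex order: R1, R2, R6, R8, R5. The 4th vertex is R8.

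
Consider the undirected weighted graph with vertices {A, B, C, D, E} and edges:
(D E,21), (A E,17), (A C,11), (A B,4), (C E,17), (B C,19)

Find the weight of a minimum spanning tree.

53

Kruskal: consider edges lightest-first.
A B (4): add — endpoints in different components.
A C (11): add — endpoints in different components.
A E (17): add — endpoints in different components.
C E (17): skip — C and E already connected.
B C (19): skip — B and C already connected.
D E (21): add — endpoints in different components.
MST edges: A B, A C, A E, D E; total weight 4+11+17+21 = 53.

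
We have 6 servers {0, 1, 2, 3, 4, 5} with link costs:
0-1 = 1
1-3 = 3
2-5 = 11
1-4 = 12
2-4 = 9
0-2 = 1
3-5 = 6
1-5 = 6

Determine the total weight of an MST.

20

Kruskal: consider edges lightest-first.
0-1 (1): add. Components now {0,1} {2} {3} {4} {5}
0-2 (1): add. Components now {0,1,2} {3} {4} {5}
1-3 (3): add. Components now {0,1,2,3} {4} {5}
1-5 (6): add. Components now {0,1,2,3,5} {4}
3-5 (6): skip — 3 and 5 already connected.
2-4 (9): add. Components now {0,1,2,3,4,5}
MST edges: 0-1, 0-2, 1-3, 1-5, 2-4; total weight 1+1+3+6+9 = 20.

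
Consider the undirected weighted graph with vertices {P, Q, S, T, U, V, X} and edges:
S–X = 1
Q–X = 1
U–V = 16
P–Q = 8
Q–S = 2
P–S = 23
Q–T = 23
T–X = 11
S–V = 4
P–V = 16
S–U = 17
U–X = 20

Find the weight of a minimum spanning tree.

41

Prim, starting at U.
Step 1: cheapest edge leaving the tree is U–V (16); add V.
Step 2: cheapest edge leaving the tree is S–V (4); add S.
Step 3: cheapest edge leaving the tree is S–X (1); add X.
Step 4: cheapest edge leaving the tree is Q–X (1); add Q.
Step 5: cheapest edge leaving the tree is P–Q (8); add P.
Step 6: cheapest edge leaving the tree is T–X (11); add T.
MST edges: U–V, S–V, S–X, Q–X, P–Q, T–X; total weight 16+4+1+1+8+11 = 41.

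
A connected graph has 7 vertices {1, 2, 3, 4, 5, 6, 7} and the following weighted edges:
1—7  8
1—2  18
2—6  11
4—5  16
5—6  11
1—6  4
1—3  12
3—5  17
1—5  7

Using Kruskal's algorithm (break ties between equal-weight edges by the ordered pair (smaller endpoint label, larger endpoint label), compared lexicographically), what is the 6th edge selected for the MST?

4-5

Kruskal's algorithm — process edges by increasing weight (ties by edge label):
1—6 (4): add — endpoints in different components.
1—5 (7): add — endpoints in different components.
1—7 (8): add — endpoints in different components.
2—6 (11): add — endpoints in different components.
5—6 (11): skip — 5 and 6 already connected.
1—3 (12): add — endpoints in different components.
4—5 (16): add — endpoints in different components.
The 6th edge added is 4—5.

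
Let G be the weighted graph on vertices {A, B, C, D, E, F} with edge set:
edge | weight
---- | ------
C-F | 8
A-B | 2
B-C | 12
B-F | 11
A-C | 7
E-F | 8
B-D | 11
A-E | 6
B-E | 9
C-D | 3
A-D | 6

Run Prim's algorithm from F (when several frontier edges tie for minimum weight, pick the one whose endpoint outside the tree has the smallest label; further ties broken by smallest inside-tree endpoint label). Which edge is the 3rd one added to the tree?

Prim, starting at F.
Step 1: frontier [C-F 8, E-F 8, B-F 11] → take C-F (8); add C.
Step 2: frontier [C-D 3, A-C 7, B-C 12, E-F 8, B-F 11] → take C-D (3); add D.
Step 3: frontier [A-C 7, B-C 12, A-D 6, B-D 11, E-F 8, B-F 11] → take A-D (6); add A.
Step 4: frontier [A-B 2, A-E 6, B-C 12, B-D 11, E-F 8, B-F 11] → take A-B (2); add B.
Step 5: frontier [A-E 6, B-E 9, E-F 8] → take A-E (6); add E.
The 3rd edge added is A-D.

A-D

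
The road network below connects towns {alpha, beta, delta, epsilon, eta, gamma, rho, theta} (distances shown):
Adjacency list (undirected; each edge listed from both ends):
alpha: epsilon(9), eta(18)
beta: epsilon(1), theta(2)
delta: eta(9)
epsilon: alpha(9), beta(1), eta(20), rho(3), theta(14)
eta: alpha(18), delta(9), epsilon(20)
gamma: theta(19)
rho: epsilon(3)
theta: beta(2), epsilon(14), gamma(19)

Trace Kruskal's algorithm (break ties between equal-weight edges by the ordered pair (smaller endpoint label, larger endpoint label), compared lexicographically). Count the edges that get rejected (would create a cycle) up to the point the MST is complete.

Kruskal: consider edges lightest-first.
beta-epsilon (1): add — endpoints in different components.
beta-theta (2): add — endpoints in different components.
epsilon-rho (3): add — endpoints in different components.
alpha-epsilon (9): add — endpoints in different components.
delta-eta (9): add — endpoints in different components.
epsilon-theta (14): skip — theta and epsilon already connected.
alpha-eta (18): add — endpoints in different components.
gamma-theta (19): add — endpoints in different components.
Edges rejected before the tree was complete: 1.

1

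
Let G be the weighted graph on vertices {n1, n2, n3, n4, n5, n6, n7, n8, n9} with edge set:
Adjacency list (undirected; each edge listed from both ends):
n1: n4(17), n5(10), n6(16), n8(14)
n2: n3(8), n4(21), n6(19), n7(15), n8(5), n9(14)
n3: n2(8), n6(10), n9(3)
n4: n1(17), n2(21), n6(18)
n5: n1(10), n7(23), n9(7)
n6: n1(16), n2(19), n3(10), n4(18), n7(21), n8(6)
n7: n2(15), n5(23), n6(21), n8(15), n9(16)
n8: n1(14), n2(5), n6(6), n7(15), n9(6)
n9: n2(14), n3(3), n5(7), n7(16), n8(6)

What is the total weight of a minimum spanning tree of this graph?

Grow the tree from n7 using Prim:
Step 1: cheapest edge leaving the tree is n2–n7 (15); add n2.
Step 2: cheapest edge leaving the tree is n2–n8 (5); add n8.
Step 3: cheapest edge leaving the tree is n6–n8 (6); add n6.
Step 4: cheapest edge leaving the tree is n8–n9 (6); add n9.
Step 5: cheapest edge leaving the tree is n3–n9 (3); add n3.
Step 6: cheapest edge leaving the tree is n5–n9 (7); add n5.
Step 7: cheapest edge leaving the tree is n1–n5 (10); add n1.
Step 8: cheapest edge leaving the tree is n1–n4 (17); add n4.
MST edges: n2–n7, n2–n8, n6–n8, n8–n9, n3–n9, n5–n9, n1–n5, n1–n4; total weight 15+5+6+6+3+7+10+17 = 69.

69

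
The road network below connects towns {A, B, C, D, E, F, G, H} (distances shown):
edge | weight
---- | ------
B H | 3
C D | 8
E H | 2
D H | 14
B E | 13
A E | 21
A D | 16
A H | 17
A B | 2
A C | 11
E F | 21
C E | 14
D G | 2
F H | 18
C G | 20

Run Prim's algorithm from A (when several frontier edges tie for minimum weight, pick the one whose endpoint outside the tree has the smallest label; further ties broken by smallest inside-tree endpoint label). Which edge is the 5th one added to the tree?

C-D

Grow the tree from A using Prim:
Step 1: cheapest edge leaving the tree is A B (2); add B.
Step 2: cheapest edge leaving the tree is B H (3); add H.
Step 3: cheapest edge leaving the tree is E H (2); add E.
Step 4: cheapest edge leaving the tree is A C (11); add C.
Step 5: cheapest edge leaving the tree is C D (8); add D.
Step 6: cheapest edge leaving the tree is D G (2); add G.
Step 7: cheapest edge leaving the tree is F H (18); add F.
The 5th edge added is C D.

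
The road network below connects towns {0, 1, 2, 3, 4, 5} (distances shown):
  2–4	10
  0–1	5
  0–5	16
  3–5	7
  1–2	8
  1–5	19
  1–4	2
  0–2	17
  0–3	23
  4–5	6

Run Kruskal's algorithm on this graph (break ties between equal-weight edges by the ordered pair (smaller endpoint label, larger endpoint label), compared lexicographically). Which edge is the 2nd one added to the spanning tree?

Kruskal's algorithm — process edges by increasing weight (ties by edge label):
1–4 (2): add — endpoints in different components.
0–1 (5): add — endpoints in different components.
4–5 (6): add — endpoints in different components.
3–5 (7): add — endpoints in different components.
1–2 (8): add — endpoints in different components.
The 2nd edge added is 0–1.

0-1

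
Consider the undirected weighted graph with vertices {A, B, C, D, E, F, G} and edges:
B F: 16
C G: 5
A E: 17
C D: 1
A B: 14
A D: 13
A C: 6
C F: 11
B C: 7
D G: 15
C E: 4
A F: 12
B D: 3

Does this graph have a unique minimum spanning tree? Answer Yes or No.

Yes

Sort edges by weight, then run Kruskal:
C D (1): add — endpoints in different components.
B D (3): add — endpoints in different components.
C E (4): add — endpoints in different components.
C G (5): add — endpoints in different components.
A C (6): add — endpoints in different components.
B C (7): skip — B and C already connected.
C F (11): add — endpoints in different components.
Every non-tree edge has weight strictly greater than the heaviest edge on the tree path between its endpoints, so the MST is unique.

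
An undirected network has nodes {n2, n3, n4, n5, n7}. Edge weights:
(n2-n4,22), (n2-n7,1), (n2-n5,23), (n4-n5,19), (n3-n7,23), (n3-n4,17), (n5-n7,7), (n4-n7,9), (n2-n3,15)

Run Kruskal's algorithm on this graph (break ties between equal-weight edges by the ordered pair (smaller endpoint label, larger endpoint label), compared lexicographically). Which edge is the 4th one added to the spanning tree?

Kruskal's algorithm — process edges by increasing weight (ties by edge label):
n2-n7 (1): add. Components now {n4} {n2,n7} {n5} {n3}
n5-n7 (7): add. Components now {n4} {n2,n5,n7} {n3}
n4-n7 (9): add. Components now {n2,n4,n5,n7} {n3}
n2-n3 (15): add. Components now {n2,n3,n4,n5,n7}
The 4th edge added is n2-n3.

n2-n3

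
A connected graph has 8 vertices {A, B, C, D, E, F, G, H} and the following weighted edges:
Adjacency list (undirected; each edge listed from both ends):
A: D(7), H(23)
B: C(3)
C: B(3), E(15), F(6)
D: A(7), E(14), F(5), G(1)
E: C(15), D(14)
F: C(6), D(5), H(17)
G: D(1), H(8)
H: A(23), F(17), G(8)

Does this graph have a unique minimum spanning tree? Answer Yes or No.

Yes

Sort edges by weight, then run Kruskal:
D–G (1): add — endpoints in different components.
B–C (3): add — endpoints in different components.
D–F (5): add — endpoints in different components.
C–F (6): add — endpoints in different components.
A–D (7): add — endpoints in different components.
G–H (8): add — endpoints in different components.
D–E (14): add — endpoints in different components.
Every non-tree edge has weight strictly greater than the heaviest edge on the tree path between its endpoints, so the MST is unique.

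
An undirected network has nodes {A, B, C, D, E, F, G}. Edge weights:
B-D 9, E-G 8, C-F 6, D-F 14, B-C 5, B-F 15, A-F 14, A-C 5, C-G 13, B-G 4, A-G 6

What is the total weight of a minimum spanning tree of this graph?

Grow the tree from G using Prim:
Step 1: cheapest edge leaving the tree is B-G (4); add B.
Step 2: cheapest edge leaving the tree is B-C (5); add C.
Step 3: cheapest edge leaving the tree is A-C (5); add A.
Step 4: cheapest edge leaving the tree is C-F (6); add F.
Step 5: cheapest edge leaving the tree is E-G (8); add E.
Step 6: cheapest edge leaving the tree is B-D (9); add D.
MST edges: B-G, B-C, A-C, C-F, E-G, B-D; total weight 4+5+5+6+8+9 = 37.

37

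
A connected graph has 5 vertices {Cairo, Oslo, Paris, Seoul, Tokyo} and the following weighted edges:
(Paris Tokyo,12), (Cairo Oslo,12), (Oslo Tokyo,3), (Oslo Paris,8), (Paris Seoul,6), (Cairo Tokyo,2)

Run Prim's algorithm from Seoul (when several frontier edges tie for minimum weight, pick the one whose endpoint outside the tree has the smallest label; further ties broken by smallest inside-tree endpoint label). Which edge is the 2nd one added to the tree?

Oslo-Paris

Prim, starting at Seoul.
Step 1: cheapest edge leaving the tree is Paris Seoul (6); add Paris.
Step 2: cheapest edge leaving the tree is Oslo Paris (8); add Oslo.
Step 3: cheapest edge leaving the tree is Oslo Tokyo (3); add Tokyo.
Step 4: cheapest edge leaving the tree is Cairo Tokyo (2); add Cairo.
The 2nd edge added is Oslo Paris.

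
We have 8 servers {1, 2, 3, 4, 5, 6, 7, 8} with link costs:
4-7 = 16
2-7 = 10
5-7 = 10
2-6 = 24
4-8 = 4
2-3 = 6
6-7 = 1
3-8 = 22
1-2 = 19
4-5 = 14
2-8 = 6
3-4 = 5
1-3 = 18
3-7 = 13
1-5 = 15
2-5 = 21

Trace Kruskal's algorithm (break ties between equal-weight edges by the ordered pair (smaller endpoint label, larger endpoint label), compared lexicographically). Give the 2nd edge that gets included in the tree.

Sort edges by weight, then run Kruskal:
6-7 (1): add — endpoints in different components.
4-8 (4): add — endpoints in different components.
3-4 (5): add — endpoints in different components.
2-3 (6): add — endpoints in different components.
2-8 (6): skip — 2 and 8 already connected.
2-7 (10): add — endpoints in different components.
5-7 (10): add — endpoints in different components.
3-7 (13): skip — 3 and 7 already connected.
4-5 (14): skip — 4 and 5 already connected.
1-5 (15): add — endpoints in different components.
The 2nd edge added is 4-8.

4-8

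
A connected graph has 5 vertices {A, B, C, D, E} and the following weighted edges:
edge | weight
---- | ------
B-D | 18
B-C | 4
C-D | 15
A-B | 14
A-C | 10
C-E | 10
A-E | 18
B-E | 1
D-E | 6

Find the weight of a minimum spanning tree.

Prim, starting at E.
Step 1: cheapest edge leaving the tree is B-E (1); add B.
Step 2: cheapest edge leaving the tree is B-C (4); add C.
Step 3: cheapest edge leaving the tree is D-E (6); add D.
Step 4: cheapest edge leaving the tree is A-C (10); add A.
MST edges: B-E, B-C, D-E, A-C; total weight 1+4+6+10 = 21.

21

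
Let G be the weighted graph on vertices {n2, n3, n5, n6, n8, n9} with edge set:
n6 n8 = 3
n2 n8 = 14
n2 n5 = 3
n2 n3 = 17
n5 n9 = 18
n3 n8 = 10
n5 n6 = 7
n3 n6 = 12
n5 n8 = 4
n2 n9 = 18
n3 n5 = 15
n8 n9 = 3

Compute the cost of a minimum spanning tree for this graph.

Prim, starting at n3.
Step 1: frontier [n3 n8 10, n3 n6 12, n3 n5 15, n2 n3 17] → take n3 n8 (10); add n8.
Step 2: frontier [n3 n6 12, n3 n5 15, n2 n3 17, n6 n8 3, n8 n9 3, n5 n8 4, n2 n8 14] → take n6 n8 (3); add n6.
Step 3: frontier [n3 n5 15, n2 n3 17, n5 n6 7, n8 n9 3, n5 n8 4, n2 n8 14] → take n8 n9 (3); add n9.
Step 4: frontier [n3 n5 15, n2 n3 17, n5 n6 7, n5 n8 4, n2 n8 14, n2 n9 18, n5 n9 18] → take n5 n8 (4); add n5.
Step 5: frontier [n2 n3 17, n2 n5 3, n2 n8 14, n2 n9 18] → take n2 n5 (3); add n2.
MST edges: n3 n8, n6 n8, n8 n9, n5 n8, n2 n5; total weight 10+3+3+4+3 = 23.

23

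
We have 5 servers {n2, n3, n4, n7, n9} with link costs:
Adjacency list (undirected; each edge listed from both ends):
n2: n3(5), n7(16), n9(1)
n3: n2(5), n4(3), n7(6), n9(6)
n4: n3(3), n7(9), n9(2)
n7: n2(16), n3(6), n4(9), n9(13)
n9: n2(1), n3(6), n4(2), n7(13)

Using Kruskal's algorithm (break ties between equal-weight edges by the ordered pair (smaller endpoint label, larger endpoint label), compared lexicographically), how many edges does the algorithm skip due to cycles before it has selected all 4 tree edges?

Sort edges by weight, then run Kruskal:
n2–n9 (1): add — endpoints in different components.
n4–n9 (2): add — endpoints in different components.
n3–n4 (3): add — endpoints in different components.
n2–n3 (5): skip — n2 and n3 already connected.
n3–n7 (6): add — endpoints in different components.
Edges rejected before the tree was complete: 1.

1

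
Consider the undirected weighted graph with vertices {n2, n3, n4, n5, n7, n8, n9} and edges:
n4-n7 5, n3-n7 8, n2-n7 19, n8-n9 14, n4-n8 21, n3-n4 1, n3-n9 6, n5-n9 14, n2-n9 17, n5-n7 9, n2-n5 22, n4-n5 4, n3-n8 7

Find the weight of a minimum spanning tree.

Prim, starting at n2.
Step 1: frontier [n2-n9 17, n2-n7 19, n2-n5 22] → take n2-n9 (17); add n9.
Step 2: frontier [n2-n7 19, n2-n5 22, n3-n9 6, n5-n9 14, n8-n9 14] → take n3-n9 (6); add n3.
Step 3: frontier [n2-n7 19, n2-n5 22, n3-n4 1, n3-n8 7, n3-n7 8, n5-n9 14, n8-n9 14] → take n3-n4 (1); add n4.
Step 4: frontier [n2-n7 19, n2-n5 22, n3-n8 7, n3-n7 8, n4-n5 4, n4-n7 5, n4-n8 21, n5-n9 14, n8-n9 14] → take n4-n5 (4); add n5.
Step 5: frontier [n2-n7 19, n3-n8 7, n3-n7 8, n4-n7 5, n4-n8 21, n5-n7 9, n8-n9 14] → take n4-n7 (5); add n7.
Step 6: frontier [n3-n8 7, n4-n8 21, n8-n9 14] → take n3-n8 (7); add n8.
MST edges: n2-n9, n3-n9, n3-n4, n4-n5, n4-n7, n3-n8; total weight 17+6+1+4+5+7 = 40.

40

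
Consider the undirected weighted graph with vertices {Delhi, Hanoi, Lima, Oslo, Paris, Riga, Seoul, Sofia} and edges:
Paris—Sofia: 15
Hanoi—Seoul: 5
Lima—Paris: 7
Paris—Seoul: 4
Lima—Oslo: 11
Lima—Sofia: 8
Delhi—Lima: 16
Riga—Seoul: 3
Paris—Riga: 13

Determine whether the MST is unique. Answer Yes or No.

Sort edges by weight, then run Kruskal:
Riga—Seoul (3): add — endpoints in different components.
Paris—Seoul (4): add — endpoints in different components.
Hanoi—Seoul (5): add — endpoints in different components.
Lima—Paris (7): add — endpoints in different components.
Lima—Sofia (8): add — endpoints in different components.
Lima—Oslo (11): add — endpoints in different components.
Paris—Riga (13): skip — Paris and Riga already connected.
Paris—Sofia (15): skip — Paris and Sofia already connected.
Delhi—Lima (16): add — endpoints in different components.
Every non-tree edge has weight strictly greater than the heaviest edge on the tree path between its endpoints, so the MST is unique.

Yes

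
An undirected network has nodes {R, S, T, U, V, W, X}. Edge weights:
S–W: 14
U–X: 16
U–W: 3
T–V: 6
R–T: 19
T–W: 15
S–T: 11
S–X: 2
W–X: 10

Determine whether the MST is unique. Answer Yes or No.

Kruskal's algorithm — process edges by increasing weight (ties by edge label):
S–X (2): add — endpoints in different components.
U–W (3): add — endpoints in different components.
T–V (6): add — endpoints in different components.
W–X (10): add — endpoints in different components.
S–T (11): add — endpoints in different components.
S–W (14): skip — S and W already connected.
T–W (15): skip — T and W already connected.
U–X (16): skip — X and U already connected.
R–T (19): add — endpoints in different components.
Every non-tree edge has weight strictly greater than the heaviest edge on the tree path between its endpoints, so the MST is unique.

Yes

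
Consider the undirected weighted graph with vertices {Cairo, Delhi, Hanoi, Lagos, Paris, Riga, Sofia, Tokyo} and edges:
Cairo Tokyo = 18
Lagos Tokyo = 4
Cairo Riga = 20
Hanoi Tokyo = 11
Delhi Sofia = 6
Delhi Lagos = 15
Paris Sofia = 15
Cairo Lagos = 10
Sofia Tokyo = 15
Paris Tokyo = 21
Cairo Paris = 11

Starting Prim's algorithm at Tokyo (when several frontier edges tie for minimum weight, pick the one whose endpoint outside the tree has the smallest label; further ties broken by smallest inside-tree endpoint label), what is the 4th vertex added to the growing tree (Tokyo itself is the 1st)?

Grow the tree from Tokyo using Prim:
Step 1: frontier [Lagos Tokyo 4, Hanoi Tokyo 11, Sofia Tokyo 15, Cairo Tokyo 18, Paris Tokyo 21] → take Lagos Tokyo (4); add Lagos.
Step 2: frontier [Cairo Lagos 10, Delhi Lagos 15, Hanoi Tokyo 11, Sofia Tokyo 15, Cairo Tokyo 18, Paris Tokyo 21] → take Cairo Lagos (10); add Cairo.
Step 3: frontier [Cairo Paris 11, Cairo Riga 20, Delhi Lagos 15, Hanoi Tokyo 11, Sofia Tokyo 15, Paris Tokyo 21] → take Hanoi Tokyo (11); add Hanoi.
Step 4: frontier [Cairo Paris 11, Cairo Riga 20, Delhi Lagos 15, Sofia Tokyo 15, Paris Tokyo 21] → take Cairo Paris (11); add Paris.
Step 5: frontier [Cairo Riga 20, Delhi Lagos 15, Paris Sofia 15, Sofia Tokyo 15] → take Delhi Lagos (15); add Delhi.
Step 6: frontier [Cairo Riga 20, Delhi Sofia 6, Paris Sofia 15, Sofia Tokyo 15] → take Delhi Sofia (6); add Sofia.
Step 7: frontier [Cairo Riga 20] → take Cairo Riga (20); add Riga.
Vertex order: Tokyo, Lagos, Cairo, Hanoi, Paris, Delhi, Sofia, Riga. The 4th vertex is Hanoi.

Hanoi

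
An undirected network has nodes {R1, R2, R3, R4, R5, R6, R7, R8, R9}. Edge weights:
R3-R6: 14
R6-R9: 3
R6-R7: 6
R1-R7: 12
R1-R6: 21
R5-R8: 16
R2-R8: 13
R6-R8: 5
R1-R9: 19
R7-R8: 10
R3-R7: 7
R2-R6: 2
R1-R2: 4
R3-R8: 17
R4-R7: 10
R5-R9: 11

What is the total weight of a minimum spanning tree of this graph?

48

Prim's algorithm from R7:
Step 1: cheapest edge leaving the tree is R6-R7 (6); add R6.
Step 2: cheapest edge leaving the tree is R2-R6 (2); add R2.
Step 3: cheapest edge leaving the tree is R6-R9 (3); add R9.
Step 4: cheapest edge leaving the tree is R1-R2 (4); add R1.
Step 5: cheapest edge leaving the tree is R6-R8 (5); add R8.
Step 6: cheapest edge leaving the tree is R3-R7 (7); add R3.
Step 7: cheapest edge leaving the tree is R4-R7 (10); add R4.
Step 8: cheapest edge leaving the tree is R5-R9 (11); add R5.
MST edges: R6-R7, R2-R6, R6-R9, R1-R2, R6-R8, R3-R7, R4-R7, R5-R9; total weight 6+2+3+4+5+7+10+11 = 48.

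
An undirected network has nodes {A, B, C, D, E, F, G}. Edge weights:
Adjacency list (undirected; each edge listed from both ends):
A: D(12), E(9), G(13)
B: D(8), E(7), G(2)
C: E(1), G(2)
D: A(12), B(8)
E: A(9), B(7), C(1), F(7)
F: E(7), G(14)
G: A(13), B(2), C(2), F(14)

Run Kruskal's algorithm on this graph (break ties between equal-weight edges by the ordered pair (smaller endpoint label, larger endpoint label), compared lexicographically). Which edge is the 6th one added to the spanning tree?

Kruskal's algorithm — process edges by increasing weight (ties by edge label):
C E (1): add — endpoints in different components.
B G (2): add — endpoints in different components.
C G (2): add — endpoints in different components.
B E (7): skip — B and E already connected.
E F (7): add — endpoints in different components.
B D (8): add — endpoints in different components.
A E (9): add — endpoints in different components.
The 6th edge added is A E.

A-E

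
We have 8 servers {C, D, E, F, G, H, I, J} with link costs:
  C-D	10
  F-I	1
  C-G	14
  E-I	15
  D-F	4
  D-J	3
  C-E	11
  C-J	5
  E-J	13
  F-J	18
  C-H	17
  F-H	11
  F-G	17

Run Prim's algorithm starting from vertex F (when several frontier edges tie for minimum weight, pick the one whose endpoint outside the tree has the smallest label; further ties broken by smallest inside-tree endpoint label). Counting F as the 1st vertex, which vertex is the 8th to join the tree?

Prim, starting at F.
Step 1: frontier [F-I 1, D-F 4, F-H 11, F-G 17, F-J 18] → take F-I (1); add I.
Step 2: frontier [D-F 4, F-H 11, F-G 17, F-J 18, E-I 15] → take D-F (4); add D.
Step 3: frontier [D-J 3, C-D 10, F-H 11, F-G 17, F-J 18, E-I 15] → take D-J (3); add J.
Step 4: frontier [C-D 10, F-H 11, F-G 17, E-I 15, C-J 5, E-J 13] → take C-J (5); add C.
Step 5: frontier [C-E 11, C-G 14, C-H 17, F-H 11, F-G 17, E-I 15, E-J 13] → take C-E (11); add E.
Step 6: frontier [C-G 14, C-H 17, F-H 11, F-G 17] → take F-H (11); add H.
Step 7: frontier [C-G 14, F-G 17] → take C-G (14); add G.
Vertex order: F, I, D, J, C, E, H, G. The 8th vertex is G.

G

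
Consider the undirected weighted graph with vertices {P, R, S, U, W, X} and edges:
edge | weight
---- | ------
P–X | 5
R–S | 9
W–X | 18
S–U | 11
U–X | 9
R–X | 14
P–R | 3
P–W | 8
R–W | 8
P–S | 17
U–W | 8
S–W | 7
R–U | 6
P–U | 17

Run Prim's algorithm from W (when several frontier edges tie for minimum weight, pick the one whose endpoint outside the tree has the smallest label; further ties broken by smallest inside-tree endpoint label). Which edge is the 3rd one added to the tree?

Grow the tree from W using Prim:
Step 1: cheapest edge leaving the tree is S–W (7); add S.
Step 2: cheapest edge leaving the tree is P–W (8); add P.
Step 3: cheapest edge leaving the tree is P–R (3); add R.
Step 4: cheapest edge leaving the tree is P–X (5); add X.
Step 5: cheapest edge leaving the tree is R–U (6); add U.
The 3rd edge added is P–R.

P-R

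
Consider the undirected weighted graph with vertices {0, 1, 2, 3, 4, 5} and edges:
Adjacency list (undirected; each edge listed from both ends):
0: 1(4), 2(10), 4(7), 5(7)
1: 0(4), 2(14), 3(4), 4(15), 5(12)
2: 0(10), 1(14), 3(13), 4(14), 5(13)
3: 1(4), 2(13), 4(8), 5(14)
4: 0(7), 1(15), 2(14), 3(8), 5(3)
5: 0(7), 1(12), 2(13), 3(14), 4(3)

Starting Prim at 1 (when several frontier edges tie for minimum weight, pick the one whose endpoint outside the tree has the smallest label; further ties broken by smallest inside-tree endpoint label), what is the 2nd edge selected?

1-3

Prim's algorithm from 1:
Step 1: frontier [0-1 4, 1-3 4, 1-5 12, 1-2 14, 1-4 15] → take 0-1 (4); add 0.
Step 2: frontier [0-4 7, 0-5 7, 0-2 10, 1-3 4, 1-5 12, 1-2 14, 1-4 15] → take 1-3 (4); add 3.
Step 3: frontier [0-4 7, 0-5 7, 0-2 10, 1-5 12, 1-2 14, 1-4 15, 3-4 8, 2-3 13, 3-5 14] → take 0-4 (7); add 4.
Step 4: frontier [0-5 7, 0-2 10, 1-5 12, 1-2 14, 2-3 13, 3-5 14, 4-5 3, 2-4 14] → take 4-5 (3); add 5.
Step 5: frontier [0-2 10, 1-2 14, 2-3 13, 2-4 14, 2-5 13] → take 0-2 (10); add 2.
The 2nd edge added is 1-3.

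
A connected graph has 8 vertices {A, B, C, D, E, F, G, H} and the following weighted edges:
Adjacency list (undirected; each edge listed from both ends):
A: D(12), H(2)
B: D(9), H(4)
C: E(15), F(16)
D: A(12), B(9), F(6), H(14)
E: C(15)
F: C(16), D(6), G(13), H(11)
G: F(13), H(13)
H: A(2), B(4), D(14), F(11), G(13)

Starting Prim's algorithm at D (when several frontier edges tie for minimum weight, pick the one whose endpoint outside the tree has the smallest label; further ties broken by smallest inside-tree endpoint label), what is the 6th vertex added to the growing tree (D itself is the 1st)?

Prim, starting at D.
Step 1: cheapest edge leaving the tree is D-F (6); add F.
Step 2: cheapest edge leaving the tree is B-D (9); add B.
Step 3: cheapest edge leaving the tree is B-H (4); add H.
Step 4: cheapest edge leaving the tree is A-H (2); add A.
Step 5: cheapest edge leaving the tree is F-G (13); add G.
Step 6: cheapest edge leaving the tree is C-F (16); add C.
Step 7: cheapest edge leaving the tree is C-E (15); add E.
Vertex order: D, F, B, H, A, G, C, E. The 6th vertex is G.

G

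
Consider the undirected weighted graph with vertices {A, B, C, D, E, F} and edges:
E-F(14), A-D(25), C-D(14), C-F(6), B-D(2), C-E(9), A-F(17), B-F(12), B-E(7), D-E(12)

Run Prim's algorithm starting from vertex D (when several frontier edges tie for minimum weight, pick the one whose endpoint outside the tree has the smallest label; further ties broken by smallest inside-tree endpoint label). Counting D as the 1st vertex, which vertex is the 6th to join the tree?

Prim's algorithm from D:
Step 1: frontier [B-D 2, D-E 12, C-D 14, A-D 25] → take B-D (2); add B.
Step 2: frontier [B-E 7, B-F 12, D-E 12, C-D 14, A-D 25] → take B-E (7); add E.
Step 3: frontier [B-F 12, C-D 14, A-D 25, C-E 9, E-F 14] → take C-E (9); add C.
Step 4: frontier [B-F 12, C-F 6, A-D 25, E-F 14] → take C-F (6); add F.
Step 5: frontier [A-D 25, A-F 17] → take A-F (17); add A.
Vertex order: D, B, E, C, F, A. The 6th vertex is A.

A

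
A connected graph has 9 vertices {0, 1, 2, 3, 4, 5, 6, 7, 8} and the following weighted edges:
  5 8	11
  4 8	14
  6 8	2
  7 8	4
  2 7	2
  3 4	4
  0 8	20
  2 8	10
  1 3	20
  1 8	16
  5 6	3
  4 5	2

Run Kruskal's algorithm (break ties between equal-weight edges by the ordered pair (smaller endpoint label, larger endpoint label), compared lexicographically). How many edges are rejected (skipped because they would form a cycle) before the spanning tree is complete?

3

Kruskal: consider edges lightest-first.
2 7 (2): add — endpoints in different components.
4 5 (2): add — endpoints in different components.
6 8 (2): add — endpoints in different components.
5 6 (3): add — endpoints in different components.
3 4 (4): add — endpoints in different components.
7 8 (4): add — endpoints in different components.
2 8 (10): skip — 2 and 8 already connected.
5 8 (11): skip — 5 and 8 already connected.
4 8 (14): skip — 4 and 8 already connected.
1 8 (16): add — endpoints in different components.
0 8 (20): add — endpoints in different components.
Edges rejected before the tree was complete: 3.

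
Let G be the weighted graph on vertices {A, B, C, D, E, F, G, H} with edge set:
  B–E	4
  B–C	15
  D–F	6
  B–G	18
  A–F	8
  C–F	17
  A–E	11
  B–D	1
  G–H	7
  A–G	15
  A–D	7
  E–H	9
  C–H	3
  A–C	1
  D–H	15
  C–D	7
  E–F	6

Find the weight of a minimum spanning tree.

Kruskal's algorithm — process edges by increasing weight (ties by edge label):
A–C (1): add — endpoints in different components.
B–D (1): add — endpoints in different components.
C–H (3): add — endpoints in different components.
B–E (4): add — endpoints in different components.
D–F (6): add — endpoints in different components.
E–F (6): skip — E and F already connected.
A–D (7): add — endpoints in different components.
C–D (7): skip — C and D already connected.
G–H (7): add — endpoints in different components.
MST edges: A–C, B–D, C–H, B–E, D–F, A–D, G–H; total weight 1+1+3+4+6+7+7 = 29.

29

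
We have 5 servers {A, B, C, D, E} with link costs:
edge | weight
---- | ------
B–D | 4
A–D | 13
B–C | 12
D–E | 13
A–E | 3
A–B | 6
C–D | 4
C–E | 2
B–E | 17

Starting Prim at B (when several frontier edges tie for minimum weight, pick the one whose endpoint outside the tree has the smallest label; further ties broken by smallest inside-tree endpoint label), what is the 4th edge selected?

Prim's algorithm from B:
Step 1: cheapest edge leaving the tree is B–D (4); add D.
Step 2: cheapest edge leaving the tree is C–D (4); add C.
Step 3: cheapest edge leaving the tree is C–E (2); add E.
Step 4: cheapest edge leaving the tree is A–E (3); add A.
The 4th edge added is A–E.

A-E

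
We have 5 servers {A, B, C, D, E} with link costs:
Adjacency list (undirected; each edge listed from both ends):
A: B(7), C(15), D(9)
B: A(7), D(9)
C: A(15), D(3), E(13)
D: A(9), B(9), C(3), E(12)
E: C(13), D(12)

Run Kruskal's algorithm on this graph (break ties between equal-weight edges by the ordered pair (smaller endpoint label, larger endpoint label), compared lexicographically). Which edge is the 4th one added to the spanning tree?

D-E

Kruskal's algorithm — process edges by increasing weight (ties by edge label):
C—D (3): add — endpoints in different components.
A—B (7): add — endpoints in different components.
A—D (9): add — endpoints in different components.
B—D (9): skip — B and D already connected.
D—E (12): add — endpoints in different components.
The 4th edge added is D—E.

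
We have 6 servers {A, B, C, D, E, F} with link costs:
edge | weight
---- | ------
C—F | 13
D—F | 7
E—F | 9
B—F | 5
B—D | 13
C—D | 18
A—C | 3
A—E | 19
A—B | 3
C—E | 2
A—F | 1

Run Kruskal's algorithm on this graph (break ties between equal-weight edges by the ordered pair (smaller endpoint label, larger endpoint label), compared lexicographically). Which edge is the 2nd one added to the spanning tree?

C-E

Kruskal: consider edges lightest-first.
A—F (1): add — endpoints in different components.
C—E (2): add — endpoints in different components.
A—B (3): add — endpoints in different components.
A—C (3): add — endpoints in different components.
B—F (5): skip — B and F already connected.
D—F (7): add — endpoints in different components.
The 2nd edge added is C—E.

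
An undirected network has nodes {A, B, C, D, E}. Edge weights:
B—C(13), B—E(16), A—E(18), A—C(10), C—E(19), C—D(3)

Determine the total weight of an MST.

42

Prim's algorithm from A:
Step 1: cheapest edge leaving the tree is A—C (10); add C.
Step 2: cheapest edge leaving the tree is C—D (3); add D.
Step 3: cheapest edge leaving the tree is B—C (13); add B.
Step 4: cheapest edge leaving the tree is B—E (16); add E.
MST edges: A—C, C—D, B—C, B—E; total weight 10+3+13+16 = 42.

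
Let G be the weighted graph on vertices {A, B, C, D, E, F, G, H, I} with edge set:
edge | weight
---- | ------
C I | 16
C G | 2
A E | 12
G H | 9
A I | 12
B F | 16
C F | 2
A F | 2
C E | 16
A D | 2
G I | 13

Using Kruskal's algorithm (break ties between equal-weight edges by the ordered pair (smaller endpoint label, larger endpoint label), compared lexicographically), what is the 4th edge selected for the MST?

C-G

Kruskal's algorithm — process edges by increasing weight (ties by edge label):
A D (2): add — endpoints in different components.
A F (2): add — endpoints in different components.
C F (2): add — endpoints in different components.
C G (2): add — endpoints in different components.
G H (9): add — endpoints in different components.
A E (12): add — endpoints in different components.
A I (12): add — endpoints in different components.
G I (13): skip — G and I already connected.
B F (16): add — endpoints in different components.
The 4th edge added is C G.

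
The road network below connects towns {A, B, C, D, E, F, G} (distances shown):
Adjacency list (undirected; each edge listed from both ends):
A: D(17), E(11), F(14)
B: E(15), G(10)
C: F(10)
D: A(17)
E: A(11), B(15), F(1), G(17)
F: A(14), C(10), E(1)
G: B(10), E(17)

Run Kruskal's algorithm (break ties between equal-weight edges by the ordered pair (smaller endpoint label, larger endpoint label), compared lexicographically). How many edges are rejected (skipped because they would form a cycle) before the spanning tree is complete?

1

Kruskal's algorithm — process edges by increasing weight (ties by edge label):
E-F (1): add — endpoints in different components.
B-G (10): add — endpoints in different components.
C-F (10): add — endpoints in different components.
A-E (11): add — endpoints in different components.
A-F (14): skip — A and F already connected.
B-E (15): add — endpoints in different components.
A-D (17): add — endpoints in different components.
Edges rejected before the tree was complete: 1.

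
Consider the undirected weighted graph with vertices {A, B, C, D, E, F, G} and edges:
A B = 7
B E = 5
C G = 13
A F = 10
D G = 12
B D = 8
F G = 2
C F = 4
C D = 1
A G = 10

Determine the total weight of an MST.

27

Kruskal: consider edges lightest-first.
C D (1): add — endpoints in different components.
F G (2): add — endpoints in different components.
C F (4): add — endpoints in different components.
B E (5): add — endpoints in different components.
A B (7): add — endpoints in different components.
B D (8): add — endpoints in different components.
MST edges: C D, F G, C F, B E, A B, B D; total weight 1+2+4+5+7+8 = 27.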